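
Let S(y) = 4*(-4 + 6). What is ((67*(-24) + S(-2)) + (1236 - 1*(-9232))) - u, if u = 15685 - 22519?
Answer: 15702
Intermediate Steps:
S(y) = 8 (S(y) = 4*2 = 8)
u = -6834
((67*(-24) + S(-2)) + (1236 - 1*(-9232))) - u = ((67*(-24) + 8) + (1236 - 1*(-9232))) - 1*(-6834) = ((-1608 + 8) + (1236 + 9232)) + 6834 = (-1600 + 10468) + 6834 = 8868 + 6834 = 15702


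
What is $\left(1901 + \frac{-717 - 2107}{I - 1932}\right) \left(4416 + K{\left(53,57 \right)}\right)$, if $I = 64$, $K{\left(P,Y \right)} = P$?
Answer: $\frac{3970585837}{467} \approx 8.5023 \cdot 10^{6}$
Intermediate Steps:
$\left(1901 + \frac{-717 - 2107}{I - 1932}\right) \left(4416 + K{\left(53,57 \right)}\right) = \left(1901 + \frac{-717 - 2107}{64 - 1932}\right) \left(4416 + 53\right) = \left(1901 - \frac{2824}{-1868}\right) 4469 = \left(1901 - - \frac{706}{467}\right) 4469 = \left(1901 + \frac{706}{467}\right) 4469 = \frac{888473}{467} \cdot 4469 = \frac{3970585837}{467}$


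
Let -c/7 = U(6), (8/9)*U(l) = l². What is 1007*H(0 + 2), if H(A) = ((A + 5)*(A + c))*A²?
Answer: -7937174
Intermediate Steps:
U(l) = 9*l²/8
c = -567/2 (c = -63*6²/8 = -63*36/8 = -7*81/2 = -567/2 ≈ -283.50)
H(A) = A²*(5 + A)*(-567/2 + A) (H(A) = ((A + 5)*(A - 567/2))*A² = ((5 + A)*(-567/2 + A))*A² = A²*(5 + A)*(-567/2 + A))
1007*H(0 + 2) = 1007*((0 + 2)²*(-2835 - 557*(0 + 2) + 2*(0 + 2)²)/2) = 1007*((½)*2²*(-2835 - 557*2 + 2*2²)) = 1007*((½)*4*(-2835 - 1114 + 2*4)) = 1007*((½)*4*(-2835 - 1114 + 8)) = 1007*((½)*4*(-3941)) = 1007*(-7882) = -7937174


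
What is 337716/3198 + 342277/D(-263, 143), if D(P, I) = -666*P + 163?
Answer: 10050551447/93446093 ≈ 107.55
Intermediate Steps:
D(P, I) = 163 - 666*P
337716/3198 + 342277/D(-263, 143) = 337716/3198 + 342277/(163 - 666*(-263)) = 337716*(1/3198) + 342277/(163 + 175158) = 56286/533 + 342277/175321 = 10050551447/93446093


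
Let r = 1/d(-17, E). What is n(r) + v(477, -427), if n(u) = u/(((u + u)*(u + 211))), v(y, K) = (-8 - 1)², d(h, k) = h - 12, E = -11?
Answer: 991145/12236 ≈ 81.002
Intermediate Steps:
d(h, k) = -12 + h
v(y, K) = 81 (v(y, K) = (-9)² = 81)
r = -1/29 (r = 1/(-12 - 17) = 1/(-29) = -1/29 ≈ -0.034483)
n(u) = 1/(2*(211 + u)) (n(u) = u/(((2*u)*(211 + u))) = u/((2*u*(211 + u))) = u*(1/(2*u*(211 + u))) = 1/(2*(211 + u)))
n(r) + v(477, -427) = 1/(2*(211 - 1/29)) + 81 = 1/(2*(6118/29)) + 81 = (½)*(29/6118) + 81 = 29/12236 + 81 = 991145/12236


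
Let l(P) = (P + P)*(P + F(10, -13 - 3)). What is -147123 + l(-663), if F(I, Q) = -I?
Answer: 745275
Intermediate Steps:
l(P) = 2*P*(-10 + P) (l(P) = (P + P)*(P - 1*10) = (2*P)*(P - 10) = (2*P)*(-10 + P) = 2*P*(-10 + P))
-147123 + l(-663) = -147123 + 2*(-663)*(-10 - 663) = -147123 + 2*(-663)*(-673) = -147123 + 892398 = 745275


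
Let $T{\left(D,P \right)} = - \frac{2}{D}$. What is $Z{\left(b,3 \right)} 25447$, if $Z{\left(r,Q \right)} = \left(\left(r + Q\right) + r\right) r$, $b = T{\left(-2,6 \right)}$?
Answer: $127235$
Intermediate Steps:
$b = 1$ ($b = - \frac{2}{-2} = \left(-2\right) \left(- \frac{1}{2}\right) = 1$)
$Z{\left(r,Q \right)} = r \left(Q + 2 r\right)$ ($Z{\left(r,Q \right)} = \left(\left(Q + r\right) + r\right) r = \left(Q + 2 r\right) r = r \left(Q + 2 r\right)$)
$Z{\left(b,3 \right)} 25447 = 1 \left(3 + 2 \cdot 1\right) 25447 = 1 \left(3 + 2\right) 25447 = 1 \cdot 5 \cdot 25447 = 5 \cdot 25447 = 127235$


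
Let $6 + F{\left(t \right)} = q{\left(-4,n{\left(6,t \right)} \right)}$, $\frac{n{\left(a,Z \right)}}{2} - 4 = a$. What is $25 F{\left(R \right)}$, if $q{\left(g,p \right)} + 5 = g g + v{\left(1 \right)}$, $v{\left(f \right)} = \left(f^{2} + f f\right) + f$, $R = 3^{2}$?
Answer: $200$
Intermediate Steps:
$n{\left(a,Z \right)} = 8 + 2 a$
$R = 9$
$v{\left(f \right)} = f + 2 f^{2}$ ($v{\left(f \right)} = \left(f^{2} + f^{2}\right) + f = 2 f^{2} + f = f + 2 f^{2}$)
$q{\left(g,p \right)} = -2 + g^{2}$ ($q{\left(g,p \right)} = -5 + \left(g g + 1 \left(1 + 2 \cdot 1\right)\right) = -5 + \left(g^{2} + 1 \left(1 + 2\right)\right) = -5 + \left(g^{2} + 1 \cdot 3\right) = -5 + \left(g^{2} + 3\right) = -5 + \left(3 + g^{2}\right) = -2 + g^{2}$)
$F{\left(t \right)} = 8$ ($F{\left(t \right)} = -6 - \left(2 - \left(-4\right)^{2}\right) = -6 + \left(-2 + 16\right) = -6 + 14 = 8$)
$25 F{\left(R \right)} = 25 \cdot 8 = 200$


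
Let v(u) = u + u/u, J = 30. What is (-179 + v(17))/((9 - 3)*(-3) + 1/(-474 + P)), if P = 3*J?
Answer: 61824/6913 ≈ 8.9431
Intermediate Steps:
P = 90 (P = 3*30 = 90)
v(u) = 1 + u (v(u) = u + 1 = 1 + u)
(-179 + v(17))/((9 - 3)*(-3) + 1/(-474 + P)) = (-179 + (1 + 17))/((9 - 3)*(-3) + 1/(-474 + 90)) = (-179 + 18)/(6*(-3) + 1/(-384)) = -161/(-18 - 1/384) = -161/(-6913/384) = -161*(-384/6913) = 61824/6913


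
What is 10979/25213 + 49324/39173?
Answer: 1673686379/987668849 ≈ 1.6946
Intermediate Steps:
10979/25213 + 49324/39173 = 1673686379/987668849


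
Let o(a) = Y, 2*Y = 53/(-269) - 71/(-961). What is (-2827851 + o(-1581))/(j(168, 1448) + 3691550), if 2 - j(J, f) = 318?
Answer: -365512475038/477108605053 ≈ -0.76610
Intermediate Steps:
j(J, f) = -316 (j(J, f) = 2 - 1*318 = 2 - 318 = -316)
Y = -15917/258509 (Y = (53/(-269) - 71/(-961))/2 = (53*(-1/269) - 71*(-1/961))/2 = (-53/269 + 71/961)/2 = (1/2)*(-31834/258509) = -15917/258509 ≈ -0.061572)
o(a) = -15917/258509
(-2827851 + o(-1581))/(j(168, 1448) + 3691550) = (-2827851 - 15917/258509)/(-316 + 3691550) = -731024950076/258509/3691234 = -731024950076/258509*1/3691234 = -365512475038/477108605053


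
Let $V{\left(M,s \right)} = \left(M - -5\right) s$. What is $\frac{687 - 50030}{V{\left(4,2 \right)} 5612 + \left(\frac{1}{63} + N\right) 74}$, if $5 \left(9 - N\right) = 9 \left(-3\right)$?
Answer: $- \frac{15543045}{32156074} \approx -0.48336$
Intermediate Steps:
$V{\left(M,s \right)} = s \left(5 + M\right)$ ($V{\left(M,s \right)} = \left(M + 5\right) s = \left(5 + M\right) s = s \left(5 + M\right)$)
$N = \frac{72}{5}$ ($N = 9 - \frac{9 \left(-3\right)}{5} = 9 - - \frac{27}{5} = 9 + \frac{27}{5} = \frac{72}{5} \approx 14.4$)
$\frac{687 - 50030}{V{\left(4,2 \right)} 5612 + \left(\frac{1}{63} + N\right) 74} = \frac{687 - 50030}{2 \left(5 + 4\right) 5612 + \left(\frac{1}{63} + \frac{72}{5}\right) 74} = - \frac{49343}{2 \cdot 9 \cdot 5612 + \left(\frac{1}{63} + \frac{72}{5}\right) 74} = - \frac{49343}{18 \cdot 5612 + \frac{4541}{315} \cdot 74} = - \frac{49343}{101016 + \frac{336034}{315}} = - \frac{49343}{\frac{32156074}{315}} = \left(-49343\right) \frac{315}{32156074} = - \frac{15543045}{32156074}$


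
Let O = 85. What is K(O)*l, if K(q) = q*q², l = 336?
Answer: 206346000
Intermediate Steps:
K(q) = q³
K(O)*l = 85³*336 = 614125*336 = 206346000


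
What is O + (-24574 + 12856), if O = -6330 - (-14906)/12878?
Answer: -116203619/6439 ≈ -18047.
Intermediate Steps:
O = -40751417/6439 (O = -6330 - (-14906)/12878 = -6330 - 1*(-7453/6439) = -6330 + 7453/6439 = -40751417/6439 ≈ -6328.8)
O + (-24574 + 12856) = -40751417/6439 + (-24574 + 12856) = -40751417/6439 - 11718 = -116203619/6439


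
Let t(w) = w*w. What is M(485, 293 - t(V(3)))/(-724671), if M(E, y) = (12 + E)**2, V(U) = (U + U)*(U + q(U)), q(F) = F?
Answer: -247009/724671 ≈ -0.34086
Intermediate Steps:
V(U) = 4*U**2 (V(U) = (U + U)*(U + U) = (2*U)*(2*U) = 4*U**2)
t(w) = w**2
M(485, 293 - t(V(3)))/(-724671) = (12 + 485)**2/(-724671) = 497**2*(-1/724671) = 247009*(-1/724671) = -247009/724671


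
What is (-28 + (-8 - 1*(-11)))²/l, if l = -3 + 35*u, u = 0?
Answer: -625/3 ≈ -208.33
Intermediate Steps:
l = -3 (l = -3 + 35*0 = -3 + 0 = -3)
(-28 + (-8 - 1*(-11)))²/l = (-28 + (-8 - 1*(-11)))²/(-3) = (-28 + (-8 + 11))²*(-⅓) = (-28 + 3)²*(-⅓) = (-25)²*(-⅓) = 625*(-⅓) = -625/3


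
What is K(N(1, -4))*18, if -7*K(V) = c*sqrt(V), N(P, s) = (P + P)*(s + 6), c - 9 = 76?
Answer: -3060/7 ≈ -437.14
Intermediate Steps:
c = 85 (c = 9 + 76 = 85)
N(P, s) = 2*P*(6 + s) (N(P, s) = (2*P)*(6 + s) = 2*P*(6 + s))
K(V) = -85*sqrt(V)/7
K(N(1, -4))*18 = -85*sqrt(2)*sqrt(6 - 4)/7*18 = -85*sqrt(2*1*2)/7*18 = -85*sqrt(4)/7*18 = -85/7*2*18 = -170/7*18 = -3060/7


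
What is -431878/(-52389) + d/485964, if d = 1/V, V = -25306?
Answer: 590127935647507/71585522811864 ≈ 8.2437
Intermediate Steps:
d = -1/25306 (d = 1/(-25306) = -1/25306 ≈ -3.9516e-5)
-431878/(-52389) + d/485964 = -431878/(-52389) - 1/25306/485964 = -431878*(-1/52389) - 1/25306*1/485964 = 431878/52389 - 1/12297804984 = 590127935647507/71585522811864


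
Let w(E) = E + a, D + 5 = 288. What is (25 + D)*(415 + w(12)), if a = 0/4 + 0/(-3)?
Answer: 131516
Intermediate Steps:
a = 0 (a = 0*(¼) + 0*(-⅓) = 0 + 0 = 0)
D = 283 (D = -5 + 288 = 283)
w(E) = E (w(E) = E + 0 = E)
(25 + D)*(415 + w(12)) = (25 + 283)*(415 + 12) = 308*427 = 131516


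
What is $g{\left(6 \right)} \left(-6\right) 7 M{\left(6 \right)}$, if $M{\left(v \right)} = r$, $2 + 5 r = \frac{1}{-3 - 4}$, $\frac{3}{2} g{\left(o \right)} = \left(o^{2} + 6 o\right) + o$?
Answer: $936$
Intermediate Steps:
$g{\left(o \right)} = \frac{2 o^{2}}{3} + \frac{14 o}{3}$ ($g{\left(o \right)} = \frac{2 \left(\left(o^{2} + 6 o\right) + o\right)}{3} = \frac{2 \left(o^{2} + 7 o\right)}{3} = \frac{2 o^{2}}{3} + \frac{14 o}{3}$)
$r = - \frac{3}{7}$ ($r = - \frac{2}{5} + \frac{1}{5 \left(-3 - 4\right)} = - \frac{2}{5} + \frac{1}{5 \left(-7\right)} = - \frac{2}{5} + \frac{1}{5} \left(- \frac{1}{7}\right) = - \frac{2}{5} - \frac{1}{35} = - \frac{3}{7} \approx -0.42857$)
$M{\left(v \right)} = - \frac{3}{7}$
$g{\left(6 \right)} \left(-6\right) 7 M{\left(6 \right)} = \frac{2}{3} \cdot 6 \left(7 + 6\right) \left(-6\right) 7 \left(- \frac{3}{7}\right) = \frac{2}{3} \cdot 6 \cdot 13 \left(-6\right) 7 \left(- \frac{3}{7}\right) = 52 \left(-6\right) 7 \left(- \frac{3}{7}\right) = \left(-312\right) 7 \left(- \frac{3}{7}\right) = \left(-2184\right) \left(- \frac{3}{7}\right) = 936$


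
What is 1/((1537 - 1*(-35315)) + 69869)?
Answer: 1/106721 ≈ 9.3702e-6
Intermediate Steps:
1/((1537 - 1*(-35315)) + 69869) = 1/((1537 + 35315) + 69869) = 1/(36852 + 69869) = 1/106721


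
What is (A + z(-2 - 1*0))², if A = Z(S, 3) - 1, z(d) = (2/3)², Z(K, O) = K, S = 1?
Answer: 16/81 ≈ 0.19753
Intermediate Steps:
z(d) = 4/9 (z(d) = (2*(⅓))² = (⅔)² = 4/9)
A = 0 (A = 1 - 1 = 0)
(A + z(-2 - 1*0))² = (0 + 4/9)² = (4/9)² = 16/81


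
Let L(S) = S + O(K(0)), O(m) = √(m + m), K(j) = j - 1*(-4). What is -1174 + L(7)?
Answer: -1167 + 2*√2 ≈ -1164.2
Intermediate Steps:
K(j) = 4 + j (K(j) = j + 4 = 4 + j)
O(m) = √2*√m (O(m) = √(2*m) = √2*√m)
L(S) = S + 2*√2 (L(S) = S + √2*√(4 + 0) = S + √2*√4 = S + √2*2 = S + 2*√2)
-1174 + L(7) = -1174 + (7 + 2*√2) = -1167 + 2*√2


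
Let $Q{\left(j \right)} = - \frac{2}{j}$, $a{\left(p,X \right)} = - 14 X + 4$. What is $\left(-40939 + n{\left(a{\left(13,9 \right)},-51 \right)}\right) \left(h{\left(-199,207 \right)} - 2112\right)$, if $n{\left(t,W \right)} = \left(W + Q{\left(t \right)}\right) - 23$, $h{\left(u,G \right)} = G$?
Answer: $\frac{4765913760}{61} \approx 7.813 \cdot 10^{7}$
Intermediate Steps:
$a{\left(p,X \right)} = 4 - 14 X$
$n{\left(t,W \right)} = -23 + W - \frac{2}{t}$ ($n{\left(t,W \right)} = \left(W - \frac{2}{t}\right) - 23 = -23 + W - \frac{2}{t}$)
$\left(-40939 + n{\left(a{\left(13,9 \right)},-51 \right)}\right) \left(h{\left(-199,207 \right)} - 2112\right) = \left(-40939 - \left(74 + \frac{2}{4 - 126}\right)\right) \left(207 - 2112\right) = \left(-40939 - \left(74 + \frac{2}{4 - 126}\right)\right) \left(-1905\right) = \left(-40939 - \left(74 - \frac{1}{61}\right)\right) \left(-1905\right) = \left(-40939 - \frac{4513}{61}\right) \left(-1905\right) = \left(- \frac{2501792}{61}\right) \left(-1905\right) = \frac{4765913760}{61}$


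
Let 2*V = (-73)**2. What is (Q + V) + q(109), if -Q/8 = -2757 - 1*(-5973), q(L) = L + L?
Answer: -45691/2 ≈ -22846.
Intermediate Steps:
q(L) = 2*L
V = 5329/2 (V = (1/2)*(-73)**2 = (1/2)*5329 = 5329/2 ≈ 2664.5)
Q = -25728 (Q = -8*(-2757 - 1*(-5973)) = -8*(-2757 + 5973) = -8*3216 = -25728)
(Q + V) + q(109) = (-25728 + 5329/2) + 2*109 = -46127/2 + 218 = -45691/2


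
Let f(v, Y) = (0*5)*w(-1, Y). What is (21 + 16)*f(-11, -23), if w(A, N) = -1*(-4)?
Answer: 0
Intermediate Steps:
w(A, N) = 4
f(v, Y) = 0 (f(v, Y) = (0*5)*4 = 0*4 = 0)
(21 + 16)*f(-11, -23) = (21 + 16)*0 = 37*0 = 0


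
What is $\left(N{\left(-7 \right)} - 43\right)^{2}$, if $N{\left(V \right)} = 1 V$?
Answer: $2500$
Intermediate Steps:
$N{\left(V \right)} = V$
$\left(N{\left(-7 \right)} - 43\right)^{2} = \left(-7 - 43\right)^{2} = \left(-50\right)^{2} = 2500$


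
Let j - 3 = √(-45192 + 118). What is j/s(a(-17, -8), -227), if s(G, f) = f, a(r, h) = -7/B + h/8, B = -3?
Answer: -3/227 - I*√45074/227 ≈ -0.013216 - 0.93527*I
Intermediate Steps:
a(r, h) = 7/3 + h/8 (a(r, h) = -7/(-3) + h/8 = -7*(-⅓) + h*(⅛) = 7/3 + h/8)
j = 3 + I*√45074 (j = 3 + √(-45192 + 118) = 3 + √(-45074) = 3 + I*√45074 ≈ 3.0 + 212.31*I)
j/s(a(-17, -8), -227) = (3 + I*√45074)/(-227) = (3 + I*√45074)*(-1/227) = -3/227 - I*√45074/227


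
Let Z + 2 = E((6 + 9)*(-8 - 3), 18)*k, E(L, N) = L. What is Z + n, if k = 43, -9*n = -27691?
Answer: -36182/9 ≈ -4020.2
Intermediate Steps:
n = 27691/9 (n = -⅑*(-27691) = 27691/9 ≈ 3076.8)
Z = -7097 (Z = -2 + ((6 + 9)*(-8 - 3))*43 = -2 + (15*(-11))*43 = -2 - 165*43 = -2 - 7095 = -7097)
Z + n = -7097 + 27691/9 = -36182/9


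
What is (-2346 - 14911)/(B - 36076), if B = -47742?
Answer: 17257/83818 ≈ 0.20589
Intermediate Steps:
(-2346 - 14911)/(B - 36076) = (-2346 - 14911)/(-47742 - 36076) = -17257/(-83818) = -17257*(-1/83818) = 17257/83818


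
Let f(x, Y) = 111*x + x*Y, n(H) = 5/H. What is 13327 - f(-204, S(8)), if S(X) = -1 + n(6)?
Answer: 35937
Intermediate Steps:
S(X) = -1/6 (S(X) = -1 + 5/6 = -1/6)
f(x, Y) = 111*x + Y*x
13327 - f(-204, S(8)) = 13327 - (-204)*(111 - 1/6) = 13327 - (-204)*665/6 = 13327 - 1*(-22610) = 13327 + 22610 = 35937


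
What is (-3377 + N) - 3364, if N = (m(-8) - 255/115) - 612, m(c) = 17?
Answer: -168779/23 ≈ -7338.2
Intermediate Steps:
N = -13736/23 (N = (17 - 255/115) - 612 = (17 - 255*1/115) - 612 = (17 - 51/23) - 612 = 340/23 - 612 = -13736/23 ≈ -597.22)
(-3377 + N) - 3364 = (-3377 - 13736/23) - 3364 = -91407/23 - 3364 = -168779/23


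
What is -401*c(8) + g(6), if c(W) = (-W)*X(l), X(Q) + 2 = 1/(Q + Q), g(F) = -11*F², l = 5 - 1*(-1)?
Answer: -19634/3 ≈ -6544.7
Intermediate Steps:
l = 6 (l = 5 + 1 = 6)
X(Q) = -2 + 1/(2*Q) (X(Q) = -2 + 1/(Q + Q) = -2 + 1/(2*Q))
c(W) = 23*W/12 (c(W) = (-W)*(-2 + (½)/6) = (-W)*(-2 + (½)*(⅙)) = (-W)*(-2 + 1/12) = -W*(-23/12) = 23*W/12)
-401*c(8) + g(6) = -9223*8/12 - 11*6² = -401*46/3 - 11*36 = -18446/3 - 396 = -19634/3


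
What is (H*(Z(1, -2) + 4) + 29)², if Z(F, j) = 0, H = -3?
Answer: 289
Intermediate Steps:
(H*(Z(1, -2) + 4) + 29)² = (-3*(0 + 4) + 29)² = (-3*4 + 29)² = (-12 + 29)² = 17² = 289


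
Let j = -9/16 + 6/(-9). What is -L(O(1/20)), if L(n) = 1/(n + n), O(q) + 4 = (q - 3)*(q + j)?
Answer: 2400/2503 ≈ 0.95885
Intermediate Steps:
j = -59/48 (j = -9*1/16 + 6*(-⅑) = -9/16 - ⅔ = -59/48 ≈ -1.2292)
O(q) = -4 + (-3 + q)*(-59/48 + q) (O(q) = -4 + (q - 3)*(q - 59/48) = -4 + (-3 + q)*(-59/48 + q))
L(n) = 1/(2*n)
-L(O(1/20)) = -1/(2*(-5/16 + (1/20)² - 203/48/20)) = -1/(2*(-5/16 + (1/20)² - 203/48*1/20)) = -1/(2*(-5/16 + 1/400 - 203/960)) = -1/(2*(-2503/4800)) = -(-4800)/(2*2503) = -1*(-2400/2503) = 2400/2503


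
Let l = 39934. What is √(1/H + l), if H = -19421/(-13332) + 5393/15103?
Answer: √44021037010062756898/33201349 ≈ 199.84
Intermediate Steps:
H = 33201349/18304836 (H = -19421*(-1/13332) + 5393*(1/15103) = 19421/13332 + 5393/15103 = 33201349/18304836 ≈ 1.8138)
√(1/H + l) = √(1/(33201349/18304836) + 39934) = √(18304836/33201349 + 39934) = √(1325880975802/33201349) = √44021037010062756898/33201349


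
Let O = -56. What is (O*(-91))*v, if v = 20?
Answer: 101920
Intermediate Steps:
(O*(-91))*v = -56*(-91)*20 = 5096*20 = 101920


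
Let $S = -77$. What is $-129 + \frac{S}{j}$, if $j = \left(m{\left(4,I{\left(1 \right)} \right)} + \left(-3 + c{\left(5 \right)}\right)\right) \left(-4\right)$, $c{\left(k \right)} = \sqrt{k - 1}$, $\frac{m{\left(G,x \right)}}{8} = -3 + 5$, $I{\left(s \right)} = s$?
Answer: $- \frac{7663}{60} \approx -127.72$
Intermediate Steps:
$m{\left(G,x \right)} = 16$ ($m{\left(G,x \right)} = 8 \left(-3 + 5\right) = 8 \cdot 2 = 16$)
$c{\left(k \right)} = \sqrt{-1 + k}$
$j = -60$ ($j = \left(16 - \left(3 - \sqrt{-1 + 5}\right)\right) \left(-4\right) = \left(16 - \left(3 - \sqrt{4}\right)\right) \left(-4\right) = \left(16 + \left(-3 + 2\right)\right) \left(-4\right) = \left(16 - 1\right) \left(-4\right) = 15 \left(-4\right) = -60$)
$-129 + \frac{S}{j} = -129 + \frac{1}{-60} \left(-77\right) = -129 - - \frac{77}{60} = -129 + \frac{77}{60} = - \frac{7663}{60}$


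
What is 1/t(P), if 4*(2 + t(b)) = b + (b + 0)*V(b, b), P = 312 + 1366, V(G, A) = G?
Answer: 2/1408677 ≈ 1.4198e-6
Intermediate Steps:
P = 1678
t(b) = -2 + b/4 + b²/4 (t(b) = -2 + (b + (b + 0)*b)/4 = -2 + (b + b*b)/4 = -2 + (b + b²)/4 = -2 + (b/4 + b²/4) = -2 + b/4 + b²/4)
1/t(P) = 1/(-2 + (¼)*1678 + (¼)*1678²) = 1/(-2 + 839/2 + (¼)*2815684) = 1/(-2 + 839/2 + 703921) = 1/(1408677/2) = 2/1408677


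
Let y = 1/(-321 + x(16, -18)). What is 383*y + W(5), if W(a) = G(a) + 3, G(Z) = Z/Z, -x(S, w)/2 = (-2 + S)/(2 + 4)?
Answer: 2759/977 ≈ 2.8240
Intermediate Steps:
x(S, w) = ⅔ - S/3 (x(S, w) = -2*(-2 + S)/(2 + 4) = -2*(-2 + S)/6 = -2*(-⅓ + S/6) = ⅔ - S/3)
y = -3/977 (y = 1/(-321 + (⅔ - ⅓*16)) = 1/(-321 + (⅔ - 16/3)) = 1/(-321 - 14/3) = 1/(-977/3) = -3/977 ≈ -0.0030706)
G(Z) = 1
W(a) = 4 (W(a) = 1 + 3 = 4)
383*y + W(5) = 383*(-3/977) + 4 = -1149/977 + 4 = 2759/977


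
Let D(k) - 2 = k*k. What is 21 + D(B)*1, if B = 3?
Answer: 32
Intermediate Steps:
D(k) = 2 + k² (D(k) = 2 + k*k = 2 + k²)
21 + D(B)*1 = 21 + (2 + 3²)*1 = 21 + (2 + 9)*1 = 21 + 11*1 = 21 + 11 = 32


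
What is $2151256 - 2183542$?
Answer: $-32286$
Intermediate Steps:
$2151256 - 2183542 = -32286$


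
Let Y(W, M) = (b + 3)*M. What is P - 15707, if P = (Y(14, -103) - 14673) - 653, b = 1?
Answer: -31445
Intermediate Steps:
Y(W, M) = 4*M (Y(W, M) = (1 + 3)*M = 4*M)
P = -15738 (P = (4*(-103) - 14673) - 653 = (-412 - 14673) - 653 = -15085 - 653 = -15738)
P - 15707 = -15738 - 15707 = -31445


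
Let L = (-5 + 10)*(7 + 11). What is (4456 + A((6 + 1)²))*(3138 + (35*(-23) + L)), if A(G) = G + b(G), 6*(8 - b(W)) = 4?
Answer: 32800151/3 ≈ 1.0933e+7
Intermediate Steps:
b(W) = 22/3 (b(W) = 8 - ⅙*4 = 8 - ⅔ = 22/3)
A(G) = 22/3 + G (A(G) = G + 22/3 = 22/3 + G)
L = 90 (L = 5*18 = 90)
(4456 + A((6 + 1)²))*(3138 + (35*(-23) + L)) = (4456 + (22/3 + (6 + 1)²))*(3138 + (35*(-23) + 90)) = (4456 + (22/3 + 7²))*(3138 + (-805 + 90)) = (4456 + (22/3 + 49))*(3138 - 715) = (4456 + 169/3)*2423 = (13537/3)*2423 = 32800151/3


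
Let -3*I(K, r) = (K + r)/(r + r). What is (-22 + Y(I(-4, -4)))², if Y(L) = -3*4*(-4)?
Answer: 676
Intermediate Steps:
I(K, r) = -(K + r)/(6*r) (I(K, r) = -(K + r)/(3*(r + r)) = -(K + r)/(3*(2*r)) = -(K + r)*1/(2*r)/3 = -(K + r)/(6*r))
Y(L) = 48 (Y(L) = -12*(-4) = 48)
(-22 + Y(I(-4, -4)))² = (-22 + 48)² = 26² = 676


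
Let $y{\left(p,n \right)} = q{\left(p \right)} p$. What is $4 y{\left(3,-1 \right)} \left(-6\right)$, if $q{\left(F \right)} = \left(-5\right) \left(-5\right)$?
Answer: $-1800$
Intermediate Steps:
$q{\left(F \right)} = 25$
$y{\left(p,n \right)} = 25 p$
$4 y{\left(3,-1 \right)} \left(-6\right) = 4 \cdot 25 \cdot 3 \left(-6\right) = 4 \cdot 75 \left(-6\right) = 300 \left(-6\right) = -1800$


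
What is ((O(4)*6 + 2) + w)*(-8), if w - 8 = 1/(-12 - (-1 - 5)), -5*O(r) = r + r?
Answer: -28/15 ≈ -1.8667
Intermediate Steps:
O(r) = -2*r/5 (O(r) = -(r + r)/5 = -2*r/5)
w = 47/6 (w = 8 + 1/(-12 - (-1 - 5)) = 8 + 1/(-12 - (-6)) = 8 + 1/(-12 - 1*(-6)) = 8 + 1/(-12 + 6) = 8 + 1/(-6) = 8 - ⅙ = 47/6 ≈ 7.8333)
((O(4)*6 + 2) + w)*(-8) = ((-⅖*4*6 + 2) + 47/6)*(-8) = ((-8/5*6 + 2) + 47/6)*(-8) = ((-48/5 + 2) + 47/6)*(-8) = (-38/5 + 47/6)*(-8) = (7/30)*(-8) = -28/15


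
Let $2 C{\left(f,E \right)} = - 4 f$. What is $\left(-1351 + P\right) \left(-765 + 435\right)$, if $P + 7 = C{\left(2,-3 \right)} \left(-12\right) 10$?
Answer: $289740$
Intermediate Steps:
$C{\left(f,E \right)} = - 2 f$ ($C{\left(f,E \right)} = \frac{\left(-4\right) f}{2} = - 2 f$)
$P = 473$ ($P = -7 + \left(-2\right) 2 \left(-12\right) 10 = -7 + \left(-4\right) \left(-12\right) 10 = -7 + 48 \cdot 10 = -7 + 480 = 473$)
$\left(-1351 + P\right) \left(-765 + 435\right) = \left(-1351 + 473\right) \left(-765 + 435\right) = \left(-878\right) \left(-330\right) = 289740$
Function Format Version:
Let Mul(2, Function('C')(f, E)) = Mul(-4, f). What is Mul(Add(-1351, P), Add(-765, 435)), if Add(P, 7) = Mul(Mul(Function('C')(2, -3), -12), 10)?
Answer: 289740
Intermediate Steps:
Function('C')(f, E) = Mul(-2, f) (Function('C')(f, E) = Mul(Rational(1, 2), Mul(-4, f)) = Mul(-2, f))
P = 473 (P = Add(-7, Mul(Mul(Mul(-2, 2), -12), 10)) = Add(-7, Mul(Mul(-4, -12), 10)) = Add(-7, Mul(48, 10)) = Add(-7, 480) = 473)
Mul(Add(-1351, P), Add(-765, 435)) = Mul(Add(-1351, 473), Add(-765, 435)) = Mul(-878, -330) = 289740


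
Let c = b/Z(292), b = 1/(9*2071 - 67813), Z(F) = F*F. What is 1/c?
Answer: -4192771936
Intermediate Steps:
Z(F) = F²
b = -1/49174 (b = 1/(18639 - 67813) = 1/(-49174) = -1/49174 ≈ -2.0336e-5)
c = -1/4192771936 (c = -1/(49174*(292²)) = -1/49174/85264 = -1/49174*1/85264 = -1/4192771936 ≈ -2.3851e-10)
1/c = 1/(-1/4192771936) = -4192771936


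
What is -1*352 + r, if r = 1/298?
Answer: -104895/298 ≈ -352.00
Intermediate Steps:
r = 1/298 ≈ 0.0033557
-1*352 + r = -1*352 + 1/298 = -352 + 1/298 = -104895/298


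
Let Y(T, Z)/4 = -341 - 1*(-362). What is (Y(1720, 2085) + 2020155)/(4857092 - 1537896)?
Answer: 2020239/3319196 ≈ 0.60865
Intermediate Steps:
Y(T, Z) = 84 (Y(T, Z) = 4*(-341 - 1*(-362)) = 4*(-341 + 362) = 4*21 = 84)
(Y(1720, 2085) + 2020155)/(4857092 - 1537896) = (84 + 2020155)/(4857092 - 1537896) = 2020239/3319196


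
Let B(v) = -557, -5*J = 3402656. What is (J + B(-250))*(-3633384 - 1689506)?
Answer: 3625357568898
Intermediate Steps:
J = -3402656/5 (J = -1/5*3402656 = -3402656/5 ≈ -6.8053e+5)
(J + B(-250))*(-3633384 - 1689506) = (-3402656/5 - 557)*(-3633384 - 1689506) = -3405441/5*(-5322890) = 3625357568898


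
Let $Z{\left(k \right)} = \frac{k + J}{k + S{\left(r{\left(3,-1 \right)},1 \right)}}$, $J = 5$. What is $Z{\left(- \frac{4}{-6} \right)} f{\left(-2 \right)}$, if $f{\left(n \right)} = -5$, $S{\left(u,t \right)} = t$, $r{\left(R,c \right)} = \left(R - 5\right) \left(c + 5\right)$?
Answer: $-17$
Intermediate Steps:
$r{\left(R,c \right)} = \left(-5 + R\right) \left(5 + c\right)$
$Z{\left(k \right)} = \frac{5 + k}{1 + k}$ ($Z{\left(k \right)} = \frac{k + 5}{k + 1} = \frac{5 + k}{1 + k}$)
$Z{\left(- \frac{4}{-6} \right)} f{\left(-2 \right)} = \frac{5 - \frac{4}{-6}}{1 - \frac{4}{-6}} \left(-5\right) = \frac{5 - - \frac{2}{3}}{1 - - \frac{2}{3}} \left(-5\right) = \frac{5 + \frac{2}{3}}{1 + \frac{2}{3}} \left(-5\right) = \frac{1}{\frac{5}{3}} \cdot \frac{17}{3} \left(-5\right) = \frac{3}{5} \cdot \frac{17}{3} \left(-5\right) = \frac{17}{5} \left(-5\right) = -17$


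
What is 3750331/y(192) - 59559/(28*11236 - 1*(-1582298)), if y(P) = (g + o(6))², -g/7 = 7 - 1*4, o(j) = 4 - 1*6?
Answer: 2371331289725/334487758 ≈ 7089.4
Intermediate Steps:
o(j) = -2 (o(j) = 4 - 6 = -2)
g = -21 (g = -7*(7 - 1*4) = -7*(7 - 4) = -7*3 = -21)
y(P) = 529 (y(P) = (-21 - 2)² = (-23)² = 529)
3750331/y(192) - 59559/(28*11236 - 1*(-1582298)) = 3750331/529 - 59559/(28*11236 - 1*(-1582298)) = 3750331*(1/529) - 59559/(314608 + 1582298) = 3750331/529 - 59559/1896906 = 3750331/529 - 59559*1/1896906 = 3750331/529 - 19853/632302 = 2371331289725/334487758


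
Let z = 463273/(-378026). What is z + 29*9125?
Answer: 100034666977/378026 ≈ 2.6462e+5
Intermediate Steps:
z = -463273/378026 (z = 463273*(-1/378026) = -463273/378026 ≈ -1.2255)
z + 29*9125 = -463273/378026 + 29*9125 = -463273/378026 + 264625 = 100034666977/378026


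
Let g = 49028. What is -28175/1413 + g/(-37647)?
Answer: -125553421/5910579 ≈ -21.242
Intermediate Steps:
-28175/1413 + g/(-37647) = -28175/1413 + 49028/(-37647) = -28175*1/1413 + 49028*(-1/37647) = -28175/1413 - 49028/37647 = -125553421/5910579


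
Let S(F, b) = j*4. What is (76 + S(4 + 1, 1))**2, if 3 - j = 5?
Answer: 4624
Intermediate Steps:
j = -2 (j = 3 - 1*5 = 3 - 5 = -2)
S(F, b) = -8 (S(F, b) = -2*4 = -8)
(76 + S(4 + 1, 1))**2 = (76 - 8)**2 = 68**2 = 4624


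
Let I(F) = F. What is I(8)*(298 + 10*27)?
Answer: 4544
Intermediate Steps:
I(8)*(298 + 10*27) = 8*(298 + 10*27) = 8*(298 + 270) = 8*568 = 4544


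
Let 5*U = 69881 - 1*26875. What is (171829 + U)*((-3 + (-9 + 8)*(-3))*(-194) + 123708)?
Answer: 111603295908/5 ≈ 2.2321e+10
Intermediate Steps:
U = 43006/5 (U = (69881 - 1*26875)/5 = (69881 - 26875)/5 = (⅕)*43006 = 43006/5 ≈ 8601.2)
(171829 + U)*((-3 + (-9 + 8)*(-3))*(-194) + 123708) = (171829 + 43006/5)*((-3 + (-9 + 8)*(-3))*(-194) + 123708) = 902151*((-3 - 1*(-3))*(-194) + 123708)/5 = 902151*((-3 + 3)*(-194) + 123708)/5 = 902151*(0*(-194) + 123708)/5 = 902151*(0 + 123708)/5 = (902151/5)*123708 = 111603295908/5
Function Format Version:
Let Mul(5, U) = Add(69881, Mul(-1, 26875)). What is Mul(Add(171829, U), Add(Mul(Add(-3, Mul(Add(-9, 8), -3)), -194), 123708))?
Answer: Rational(111603295908, 5) ≈ 2.2321e+10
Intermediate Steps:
U = Rational(43006, 5) (U = Mul(Rational(1, 5), Add(69881, Mul(-1, 26875))) = Mul(Rational(1, 5), Add(69881, -26875)) = Mul(Rational(1, 5), 43006) = Rational(43006, 5) ≈ 8601.2)
Mul(Add(171829, U), Add(Mul(Add(-3, Mul(Add(-9, 8), -3)), -194), 123708)) = Mul(Add(171829, Rational(43006, 5)), Add(Mul(Add(-3, Mul(Add(-9, 8), -3)), -194), 123708)) = Mul(Rational(902151, 5), Add(Mul(Add(-3, Mul(-1, -3)), -194), 123708)) = Mul(Rational(902151, 5), Add(Mul(Add(-3, 3), -194), 123708)) = Mul(Rational(902151, 5), Add(Mul(0, -194), 123708)) = Mul(Rational(902151, 5), Add(0, 123708)) = Mul(Rational(902151, 5), 123708) = Rational(111603295908, 5)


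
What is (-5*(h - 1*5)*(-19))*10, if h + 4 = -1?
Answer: -9500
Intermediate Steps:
h = -5 (h = -4 - 1 = -5)
(-5*(h - 1*5)*(-19))*10 = (-5*(-5 - 1*5)*(-19))*10 = (-5*(-5 - 5)*(-19))*10 = (-5*(-10)*(-19))*10 = (50*(-19))*10 = -950*10 = -9500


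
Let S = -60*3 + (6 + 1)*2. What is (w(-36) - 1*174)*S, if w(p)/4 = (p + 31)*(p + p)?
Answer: -210156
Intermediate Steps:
w(p) = 8*p*(31 + p) (w(p) = 4*((p + 31)*(p + p)) = 4*((31 + p)*(2*p)) = 4*(2*p*(31 + p)) = 8*p*(31 + p))
S = -166 (S = -15*12 + 7*2 = -180 + 14 = -166)
(w(-36) - 1*174)*S = (8*(-36)*(31 - 36) - 1*174)*(-166) = (8*(-36)*(-5) - 174)*(-166) = (1440 - 174)*(-166) = 1266*(-166) = -210156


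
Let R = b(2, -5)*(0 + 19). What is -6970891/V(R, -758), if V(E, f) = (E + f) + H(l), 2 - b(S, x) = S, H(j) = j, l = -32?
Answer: 6970891/790 ≈ 8823.9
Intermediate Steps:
b(S, x) = 2 - S
R = 0 (R = (2 - 1*2)*(0 + 19) = (2 - 2)*19 = 0*19 = 0)
V(E, f) = -32 + E + f (V(E, f) = (E + f) - 32 = -32 + E + f)
-6970891/V(R, -758) = -6970891/(-32 + 0 - 758) = -6970891/(-790) = -6970891*(-1/790) = 6970891/790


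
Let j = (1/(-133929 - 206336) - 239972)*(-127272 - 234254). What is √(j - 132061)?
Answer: √10044631411488698286865/340265 ≈ 2.9454e+5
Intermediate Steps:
j = 29520070243918606/340265 (j = (1/(-340265) - 239972)*(-361526) = (-1/340265 - 239972)*(-361526) = -81654072581/340265*(-361526) = 29520070243918606/340265 ≈ 8.6756e+10)
√(j - 132061) = √(29520070243918606/340265 - 132061) = √(29520025308182441/340265) = √10044631411488698286865/340265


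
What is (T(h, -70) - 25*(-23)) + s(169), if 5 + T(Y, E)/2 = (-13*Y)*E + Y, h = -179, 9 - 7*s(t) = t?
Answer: -2279171/7 ≈ -3.2560e+5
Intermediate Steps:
s(t) = 9/7 - t/7
T(Y, E) = -10 + 2*Y - 26*E*Y (T(Y, E) = -10 + 2*((-13*Y)*E + Y) = -10 + 2*(-13*E*Y + Y) = -10 + 2*(Y - 13*E*Y) = -10 + (2*Y - 26*E*Y) = -10 + 2*Y - 26*E*Y)
(T(h, -70) - 25*(-23)) + s(169) = ((-10 + 2*(-179) - 26*(-70)*(-179)) - 25*(-23)) + (9/7 - 1/7*169) = ((-10 - 358 - 325780) + 575) + (9/7 - 169/7) = (-326148 + 575) - 160/7 = -325573 - 160/7 = -2279171/7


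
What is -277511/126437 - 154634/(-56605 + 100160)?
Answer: -31638450663/5506963535 ≈ -5.7452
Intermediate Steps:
-277511/126437 - 154634/(-56605 + 100160) = -277511*1/126437 - 154634/43555 = -277511/126437 - 154634*1/43555 = -277511/126437 - 154634/43555 = -31638450663/5506963535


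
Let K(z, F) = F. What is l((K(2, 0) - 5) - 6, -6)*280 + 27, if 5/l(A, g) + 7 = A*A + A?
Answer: 4181/103 ≈ 40.592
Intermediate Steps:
l(A, g) = 5/(-7 + A + A²) (l(A, g) = 5/(-7 + (A*A + A)) = 5/(-7 + (A² + A)) = 5/(-7 + (A + A²)) = 5/(-7 + A + A²))
l((K(2, 0) - 5) - 6, -6)*280 + 27 = (5/(-7 + ((0 - 5) - 6) + ((0 - 5) - 6)²))*280 + 27 = (5/(-7 + (-5 - 6) + (-5 - 6)²))*280 + 27 = (5/(-7 - 11 + (-11)²))*280 + 27 = (5/(-7 - 11 + 121))*280 + 27 = (5/103)*280 + 27 = 1400/103 + 27 = 4181/103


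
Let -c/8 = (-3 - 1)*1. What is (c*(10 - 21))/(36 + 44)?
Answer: -22/5 ≈ -4.4000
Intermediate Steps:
c = 32 (c = -8*(-3 - 1) = -(-32) = -8*(-4) = 32)
(c*(10 - 21))/(36 + 44) = (32*(10 - 21))/(36 + 44) = (32*(-11))/80 = -352*1/80 = -22/5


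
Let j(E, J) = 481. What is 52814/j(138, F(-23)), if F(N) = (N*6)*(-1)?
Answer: 52814/481 ≈ 109.80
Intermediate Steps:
F(N) = -6*N (F(N) = (6*N)*(-1) = -6*N)
52814/j(138, F(-23)) = 52814/481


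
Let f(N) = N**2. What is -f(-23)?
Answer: -529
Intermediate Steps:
-f(-23) = -1*(-23)**2 = -1*529 = -529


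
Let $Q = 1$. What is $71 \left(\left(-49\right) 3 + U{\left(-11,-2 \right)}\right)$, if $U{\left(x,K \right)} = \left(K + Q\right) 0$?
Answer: $-10437$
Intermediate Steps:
$U{\left(x,K \right)} = 0$ ($U{\left(x,K \right)} = \left(K + 1\right) 0 = \left(1 + K\right) 0 = 0$)
$71 \left(\left(-49\right) 3 + U{\left(-11,-2 \right)}\right) = 71 \left(\left(-49\right) 3 + 0\right) = 71 \left(-147 + 0\right) = 71 \left(-147\right) = -10437$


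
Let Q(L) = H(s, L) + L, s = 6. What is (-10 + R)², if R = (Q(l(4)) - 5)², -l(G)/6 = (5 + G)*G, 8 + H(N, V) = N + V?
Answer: 37137529521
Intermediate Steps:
H(N, V) = -8 + N + V (H(N, V) = -8 + (N + V) = -8 + N + V)
l(G) = -6*G*(5 + G) (l(G) = -6*(5 + G)*G = -6*G*(5 + G))
Q(L) = -2 + 2*L (Q(L) = (-8 + 6 + L) + L = (-2 + L) + L = -2 + 2*L)
R = 192721 (R = ((-2 + 2*(-6*4*(5 + 4))) - 5)² = ((-2 + 2*(-6*4*9)) - 5)² = ((-2 + 2*(-216)) - 5)² = ((-2 - 432) - 5)² = (-434 - 5)² = (-439)² = 192721)
(-10 + R)² = (-10 + 192721)² = 192711² = 37137529521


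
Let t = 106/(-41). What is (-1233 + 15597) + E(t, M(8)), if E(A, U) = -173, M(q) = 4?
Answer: 14191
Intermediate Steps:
t = -106/41 (t = 106*(-1/41) = -106/41 ≈ -2.5854)
(-1233 + 15597) + E(t, M(8)) = (-1233 + 15597) - 173 = 14364 - 173 = 14191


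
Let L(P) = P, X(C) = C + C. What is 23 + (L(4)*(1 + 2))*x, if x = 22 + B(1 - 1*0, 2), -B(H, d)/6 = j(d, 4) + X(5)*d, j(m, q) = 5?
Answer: -1513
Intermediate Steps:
X(C) = 2*C
B(H, d) = -30 - 60*d (B(H, d) = -6*(5 + (2*5)*d) = -6*(5 + 10*d) = -30 - 60*d)
x = -128 (x = 22 + (-30 - 60*2) = 22 + (-30 - 120) = 22 - 150 = -128)
23 + (L(4)*(1 + 2))*x = 23 + (4*(1 + 2))*(-128) = 23 + (4*3)*(-128) = 23 + 12*(-128) = 23 - 1536 = -1513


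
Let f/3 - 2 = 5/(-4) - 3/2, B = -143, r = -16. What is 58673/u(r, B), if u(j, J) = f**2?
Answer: 938768/81 ≈ 11590.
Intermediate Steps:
f = -9/4 (f = 6 + 3*(5/(-4) - 3/2) = 6 + 3*(5*(-1/4) - 3*1/2) = 6 + 3*(-5/4 - 3/2) = 6 + 3*(-11/4) = 6 - 33/4 = -9/4 ≈ -2.2500)
u(j, J) = 81/16 (u(j, J) = (-9/4)**2 = 81/16)
58673/u(r, B) = 58673/(81/16) = 58673*(16/81) = 938768/81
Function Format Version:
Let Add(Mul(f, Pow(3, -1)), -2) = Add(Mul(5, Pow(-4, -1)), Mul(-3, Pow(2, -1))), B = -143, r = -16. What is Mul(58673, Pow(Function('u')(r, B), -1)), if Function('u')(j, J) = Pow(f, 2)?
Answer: Rational(938768, 81) ≈ 11590.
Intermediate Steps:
f = Rational(-9, 4) (f = Add(6, Mul(3, Add(Mul(5, Pow(-4, -1)), Mul(-3, Pow(2, -1))))) = Add(6, Mul(3, Add(Mul(5, Rational(-1, 4)), Mul(-3, Rational(1, 2))))) = Add(6, Mul(3, Add(Rational(-5, 4), Rational(-3, 2)))) = Add(6, Mul(3, Rational(-11, 4))) = Add(6, Rational(-33, 4)) = Rational(-9, 4) ≈ -2.2500)
Function('u')(j, J) = Rational(81, 16) (Function('u')(j, J) = Pow(Rational(-9, 4), 2) = Rational(81, 16))
Mul(58673, Pow(Function('u')(r, B), -1)) = Mul(58673, Pow(Rational(81, 16), -1)) = Mul(58673, Rational(16, 81)) = Rational(938768, 81)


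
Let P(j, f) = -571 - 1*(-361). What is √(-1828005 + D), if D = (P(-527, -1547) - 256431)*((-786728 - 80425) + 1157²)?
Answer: I*√121007032941 ≈ 3.4786e+5*I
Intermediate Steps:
P(j, f) = -210 (P(j, f) = -571 + 361 = -210)
D = -121005204936 (D = (-210 - 256431)*((-786728 - 80425) + 1157²) = -256641*(-867153 + 1338649) = -256641*471496 = -121005204936)
√(-1828005 + D) = √(-1828005 - 121005204936) = √(-121007032941) = I*√121007032941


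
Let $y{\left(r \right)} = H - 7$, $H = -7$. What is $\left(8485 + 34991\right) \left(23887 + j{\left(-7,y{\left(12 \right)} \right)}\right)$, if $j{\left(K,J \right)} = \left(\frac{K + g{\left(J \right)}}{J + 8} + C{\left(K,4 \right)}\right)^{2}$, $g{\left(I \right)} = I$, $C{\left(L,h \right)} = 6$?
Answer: $1042434921$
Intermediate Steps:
$y{\left(r \right)} = -14$ ($y{\left(r \right)} = -7 - 7 = -14$)
$j{\left(K,J \right)} = \left(6 + \frac{J + K}{8 + J}\right)^{2}$ ($j{\left(K,J \right)} = \left(\frac{K + J}{J + 8} + 6\right)^{2} = \left(\frac{J + K}{8 + J} + 6\right)^{2} = \left(6 + \frac{J + K}{8 + J}\right)^{2}$)
$\left(8485 + 34991\right) \left(23887 + j{\left(-7,y{\left(12 \right)} \right)}\right) = \left(8485 + 34991\right) \left(23887 + \frac{\left(48 - 7 + 7 \left(-14\right)\right)^{2}}{\left(8 - 14\right)^{2}}\right) = 43476 \left(23887 + \frac{\left(48 - 7 - 98\right)^{2}}{36}\right) = 43476 \left(23887 + \frac{\left(-57\right)^{2}}{36}\right) = 43476 \left(23887 + \frac{1}{36} \cdot 3249\right) = 43476 \left(23887 + \frac{361}{4}\right) = 43476 \cdot \frac{95909}{4} = 1042434921$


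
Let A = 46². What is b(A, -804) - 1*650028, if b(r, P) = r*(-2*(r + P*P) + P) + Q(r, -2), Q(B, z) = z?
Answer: -2746938718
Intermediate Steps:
A = 2116
b(r, P) = -2 + r*(P - 2*r - 2*P²) (b(r, P) = r*(-2*(r + P*P) + P) - 2 = r*(-2*(r + P²) + P) - 2 = r*((-2*r - 2*P²) + P) - 2 = r*(P - 2*r - 2*P²) - 2 = -2 + r*(P - 2*r - 2*P²))
b(A, -804) - 1*650028 = (-2 - 2*2116² - 804*2116 - 2*2116*(-804)²) - 1*650028 = (-2 - 2*4477456 - 1701264 - 2*2116*646416) - 650028 = (-2 - 8954912 - 1701264 - 2735632512) - 650028 = -2746288690 - 650028 = -2746938718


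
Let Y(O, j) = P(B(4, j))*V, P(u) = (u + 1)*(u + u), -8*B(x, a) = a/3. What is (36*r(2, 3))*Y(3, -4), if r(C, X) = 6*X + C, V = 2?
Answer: 560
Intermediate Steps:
B(x, a) = -a/24 (B(x, a) = -a/(8*3) = -a/24)
P(u) = 2*u*(1 + u) (P(u) = (1 + u)*(2*u) = 2*u*(1 + u))
Y(O, j) = -j*(1 - j/24)/6 (Y(O, j) = (2*(-j/24)*(1 - j/24))*2 = -j*(1 - j/24)/12*2 = -j*(1 - j/24)/6)
r(C, X) = C + 6*X
(36*r(2, 3))*Y(3, -4) = (36*(2 + 6*3))*((1/144)*(-4)*(-24 - 4)) = (36*(2 + 18))*((1/144)*(-4)*(-28)) = (36*20)*(7/9) = 720*(7/9) = 560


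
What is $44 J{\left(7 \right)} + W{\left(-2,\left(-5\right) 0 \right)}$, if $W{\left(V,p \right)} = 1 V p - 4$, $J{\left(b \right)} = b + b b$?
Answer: $2460$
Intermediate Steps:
$J{\left(b \right)} = b + b^{2}$
$W{\left(V,p \right)} = -4 + V p$ ($W{\left(V,p \right)} = V p - 4 = -4 + V p$)
$44 J{\left(7 \right)} + W{\left(-2,\left(-5\right) 0 \right)} = 44 \cdot 7 \left(1 + 7\right) - \left(4 + 2 \left(\left(-5\right) 0\right)\right) = 44 \cdot 7 \cdot 8 - 4 = 44 \cdot 56 + \left(-4 + 0\right) = 2464 - 4 = 2460$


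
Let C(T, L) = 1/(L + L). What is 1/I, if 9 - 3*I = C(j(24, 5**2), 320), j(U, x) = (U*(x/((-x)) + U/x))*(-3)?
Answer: 1920/5759 ≈ 0.33339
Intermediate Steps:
j(U, x) = -3*U*(-1 + U/x) (j(U, x) = (U*(x*(-1/x) + U/x))*(-3) = (U*(-1 + U/x))*(-3) = -3*U*(-1 + U/x))
C(T, L) = 1/(2*L)
I = 5759/1920 (I = 3 - 1/(6*320) = 3 - 1/3*1/640 = 3 - 1/1920 = 5759/1920 ≈ 2.9995)
1/I = 1/(5759/1920) = 1920/5759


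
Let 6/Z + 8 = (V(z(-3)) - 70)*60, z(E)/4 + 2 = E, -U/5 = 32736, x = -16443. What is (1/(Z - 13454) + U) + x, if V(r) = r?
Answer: -6552806115841/36379619 ≈ -1.8012e+5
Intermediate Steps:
U = -163680 (U = -5*32736 = -163680)
z(E) = -8 + 4*E
Z = -3/2704 (Z = 6/(-8 + ((-8 + 4*(-3)) - 70)*60) = 6/(-8 + ((-8 - 12) - 70)*60) = 6/(-8 + (-20 - 70)*60) = 6/(-8 - 90*60) = 6/(-8 - 5400) = 6/(-5408) = 6*(-1/5408) = -3/2704 ≈ -0.0011095)
(1/(Z - 13454) + U) + x = (1/(-3/2704 - 13454) - 163680) - 16443 = (1/(-36379619/2704) - 163680) - 16443 = (-2704/36379619 - 163680) - 16443 = -5954616040624/36379619 - 16443 = -6552806115841/36379619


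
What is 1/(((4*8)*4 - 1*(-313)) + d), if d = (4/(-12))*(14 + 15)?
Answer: 3/1294 ≈ 0.0023184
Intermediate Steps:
d = -29/3 (d = (4*(-1/12))*29 = -⅓*29 = -29/3 ≈ -9.6667)
1/(((4*8)*4 - 1*(-313)) + d) = 1/(((4*8)*4 - 1*(-313)) - 29/3) = 1/((32*4 + 313) - 29/3) = 1/((128 + 313) - 29/3) = 1/(441 - 29/3) = 1/(1294/3) = 3/1294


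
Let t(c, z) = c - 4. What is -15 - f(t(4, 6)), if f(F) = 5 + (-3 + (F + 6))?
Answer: -23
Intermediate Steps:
t(c, z) = -4 + c
f(F) = 8 + F (f(F) = 5 + (-3 + (6 + F)) = 5 + (3 + F) = 8 + F)
-15 - f(t(4, 6)) = -15 - (8 + (-4 + 4)) = -15 - (8 + 0) = -15 - 1*8 = -15 - 8 = -23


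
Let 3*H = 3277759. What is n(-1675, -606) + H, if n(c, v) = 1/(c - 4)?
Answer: 5503357358/5037 ≈ 1.0926e+6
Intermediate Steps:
n(c, v) = 1/(-4 + c)
H = 3277759/3 (H = (1/3)*3277759 = 3277759/3 ≈ 1.0926e+6)
n(-1675, -606) + H = 1/(-4 - 1675) + 3277759/3 = 1/(-1679) + 3277759/3 = -1/1679 + 3277759/3 = 5503357358/5037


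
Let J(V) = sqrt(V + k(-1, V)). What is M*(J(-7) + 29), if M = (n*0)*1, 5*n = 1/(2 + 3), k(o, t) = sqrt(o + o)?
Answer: 0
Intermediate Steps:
k(o, t) = sqrt(2)*sqrt(o) (k(o, t) = sqrt(2*o) = sqrt(2)*sqrt(o))
n = 1/25 (n = 1/(5*(2 + 3)) = (1/5)/5 = (1/5)*(1/5) = 1/25 ≈ 0.040000)
J(V) = sqrt(V + I*sqrt(2)) (J(V) = sqrt(V + sqrt(2)*sqrt(-1)) = sqrt(V + sqrt(2)*I) = sqrt(V + I*sqrt(2)))
M = 0 (M = ((1/25)*0)*1 = 0*1 = 0)
M*(J(-7) + 29) = 0*(sqrt(-7 + I*sqrt(2)) + 29) = 0*(29 + sqrt(-7 + I*sqrt(2))) = 0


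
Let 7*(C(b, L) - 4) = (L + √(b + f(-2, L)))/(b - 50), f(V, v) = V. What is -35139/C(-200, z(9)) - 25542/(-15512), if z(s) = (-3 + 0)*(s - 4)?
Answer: 3*(-158950686145*I + 4257*√202)/(7756*(√202 + 7015*I)) ≈ -8764.3 - 17.76*I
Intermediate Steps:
z(s) = 12 - 3*s (z(s) = -3*(-4 + s) = 12 - 3*s)
C(b, L) = 4 + (L + √(-2 + b))/(7*(-50 + b)) (C(b, L) = 4 + ((L + √(b - 2))/(b - 50))/7 = 4 + ((L + √(-2 + b))/(-50 + b))/7 = 4 + (L + √(-2 + b))/(7*(-50 + b)))
-35139/C(-200, z(9)) - 25542/(-15512) = -35139*7*(-50 - 200)/(-1400 + (12 - 3*9) + √(-2 - 200) + 28*(-200)) - 25542/(-15512) = -35139*(-1750/(-1400 + (12 - 27) + √(-202) - 5600)) - 25542*(-1/15512) = -35139*(-1750/(-1400 - 15 + I*√202 - 5600)) + 12771/7756 = -35139*(-1750/(-7015 + I*√202)) + 12771/7756 = -35139/(1403/350 - I*√202/1750) + 12771/7756 = 12771/7756 - 35139/(1403/350 - I*√202/1750)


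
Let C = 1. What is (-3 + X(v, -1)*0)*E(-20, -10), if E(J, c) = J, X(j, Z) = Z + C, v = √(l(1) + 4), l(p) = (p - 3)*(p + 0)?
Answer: 60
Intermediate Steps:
l(p) = p*(-3 + p) (l(p) = (-3 + p)*p = p*(-3 + p))
v = √2 (v = √(1*(-3 + 1) + 4) = √(1*(-2) + 4) = √(-2 + 4) = √2 ≈ 1.4142)
X(j, Z) = 1 + Z (X(j, Z) = Z + 1 = 1 + Z)
(-3 + X(v, -1)*0)*E(-20, -10) = (-3 + (1 - 1)*0)*(-20) = (-3 + 0*0)*(-20) = (-3 + 0)*(-20) = -3*(-20) = 60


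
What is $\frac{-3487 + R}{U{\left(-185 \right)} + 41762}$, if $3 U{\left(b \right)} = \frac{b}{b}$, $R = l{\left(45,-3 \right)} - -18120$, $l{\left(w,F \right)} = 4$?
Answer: $\frac{43911}{125287} \approx 0.35048$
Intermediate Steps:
$R = 18124$ ($R = 4 - -18120 = 4 + 18120 = 18124$)
$U{\left(b \right)} = \frac{1}{3}$ ($U{\left(b \right)} = \frac{b \frac{1}{b}}{3} = \frac{1}{3} \cdot 1 = \frac{1}{3}$)
$\frac{-3487 + R}{U{\left(-185 \right)} + 41762} = \frac{-3487 + 18124}{\frac{1}{3} + 41762} = \frac{14637}{\frac{125287}{3}} = 14637 \cdot \frac{3}{125287} = \frac{43911}{125287}$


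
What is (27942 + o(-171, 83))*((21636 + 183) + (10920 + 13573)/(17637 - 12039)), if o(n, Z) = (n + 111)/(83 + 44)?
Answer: 24084419152465/39497 ≈ 6.0978e+8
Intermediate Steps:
o(n, Z) = 111/127 + n/127 (o(n, Z) = (111 + n)/127 = (111 + n)*(1/127) = 111/127 + n/127)
(27942 + o(-171, 83))*((21636 + 183) + (10920 + 13573)/(17637 - 12039)) = (27942 + (111/127 + (1/127)*(-171)))*((21636 + 183) + (10920 + 13573)/(17637 - 12039)) = (27942 + (111/127 - 171/127))*(21819 + 24493/5598) = (27942 - 60/127)*(21819 + 24493*(1/5598)) = 3548574*(21819 + 24493/5598)/127 = (3548574/127)*(122167255/5598) = 24084419152465/39497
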